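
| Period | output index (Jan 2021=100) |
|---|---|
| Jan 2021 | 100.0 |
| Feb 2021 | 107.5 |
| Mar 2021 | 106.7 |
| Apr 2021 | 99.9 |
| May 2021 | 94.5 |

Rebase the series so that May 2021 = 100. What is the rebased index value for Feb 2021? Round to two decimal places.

Rebased(Feb 2021) = 107.5 / 94.5 × 100 = 113.7566

113.76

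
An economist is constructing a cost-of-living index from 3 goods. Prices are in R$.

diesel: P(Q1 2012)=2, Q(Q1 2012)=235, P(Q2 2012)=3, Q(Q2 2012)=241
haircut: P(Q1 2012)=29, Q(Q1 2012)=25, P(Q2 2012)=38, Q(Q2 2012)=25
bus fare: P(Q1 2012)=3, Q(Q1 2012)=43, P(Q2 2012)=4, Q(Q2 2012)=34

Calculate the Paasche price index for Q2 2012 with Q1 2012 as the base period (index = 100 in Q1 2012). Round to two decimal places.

Paasche price index uses current-period quantities as weights.
ΣP(Q2 2012)·Q(Q2 2012) = 3×241 + 38×25 + 4×34 = 723 + 950 + 136 = 1809
ΣP(Q1 2012)·Q(Q2 2012) = 2×241 + 29×25 + 3×34 = 482 + 725 + 102 = 1309
Index = 1809 / 1309 × 100 = 138.1971

138.20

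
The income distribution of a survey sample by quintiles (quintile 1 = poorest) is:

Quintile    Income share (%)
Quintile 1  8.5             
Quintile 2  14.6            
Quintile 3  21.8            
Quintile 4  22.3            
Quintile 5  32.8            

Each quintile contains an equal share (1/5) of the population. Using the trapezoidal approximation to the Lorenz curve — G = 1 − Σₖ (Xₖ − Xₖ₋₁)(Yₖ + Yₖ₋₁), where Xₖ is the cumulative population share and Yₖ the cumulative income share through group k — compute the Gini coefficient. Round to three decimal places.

Cumulative income shares Yₖ: 0.0850, 0.2310, 0.4490, 0.6720, 1.0000
Σ (Xₖ−Xₖ₋₁)(Yₖ+Yₖ₋₁) = (1/5)(0.0850+0.0000) + (1/5)(0.2310+0.0850) + (1/5)(0.4490+0.2310) + (1/5)(0.6720+0.4490) + (1/5)(1.0000+0.6720)
  = 0.0170 + 0.0632 + 0.1360 + 0.2242 + 0.3344 = 0.7748
G = 1 − 0.7748 = 0.2252

0.225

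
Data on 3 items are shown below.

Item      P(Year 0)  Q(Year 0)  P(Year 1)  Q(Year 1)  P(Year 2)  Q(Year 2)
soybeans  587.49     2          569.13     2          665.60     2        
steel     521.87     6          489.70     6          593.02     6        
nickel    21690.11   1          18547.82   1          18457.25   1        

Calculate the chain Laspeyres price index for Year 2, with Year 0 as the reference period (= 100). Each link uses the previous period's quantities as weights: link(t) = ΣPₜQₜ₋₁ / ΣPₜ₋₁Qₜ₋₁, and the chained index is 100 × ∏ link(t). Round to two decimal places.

Link Year 0→Year 1:
ΣP(Year 1)Q(Year 0) = 569.13×2 + 489.70×6 + 18547.82×1 = 1138.26 + 2938.2 + 18547.82 = 22624.28
ΣP(Year 0)Q(Year 0) = 587.49×2 + 521.87×6 + 21690.11×1 = 1174.98 + 3131.22 + 21690.11 = 25996.31
link = 22624.28/25996.31 = 0.870288
Link Year 1→Year 2:
ΣP(Year 2)Q(Year 1) = 665.60×2 + 593.02×6 + 18457.25×1 = 1331.2 + 3558.12 + 18457.25 = 23346.57
ΣP(Year 1)Q(Year 1) = 569.13×2 + 489.70×6 + 18547.82×1 = 1138.26 + 2938.2 + 18547.82 = 22624.28
link = 23346.57/22624.28 = 1.031925
Chained index = 100 × 0.870288 × 1.031925 = 89.8072

89.81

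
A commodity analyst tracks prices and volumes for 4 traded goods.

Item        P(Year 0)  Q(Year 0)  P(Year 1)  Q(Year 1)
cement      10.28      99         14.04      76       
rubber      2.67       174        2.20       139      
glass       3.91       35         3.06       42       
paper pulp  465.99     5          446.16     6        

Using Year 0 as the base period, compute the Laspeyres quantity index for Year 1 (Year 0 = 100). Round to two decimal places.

Laspeyres quantity index uses base-period prices as weights.
ΣP(Year 0)·Q(Year 1) = 10.28×76 + 2.67×139 + 3.91×42 + 465.99×6 = 781.28 + 371.13 + 164.22 + 2795.94 = 4112.57
ΣP(Year 0)·Q(Year 0) = 10.28×99 + 2.67×174 + 3.91×35 + 465.99×5 = 1017.72 + 464.58 + 136.85 + 2329.95 = 3949.1
Index = 4112.57 / 3949.1 × 100 = 104.1394

104.14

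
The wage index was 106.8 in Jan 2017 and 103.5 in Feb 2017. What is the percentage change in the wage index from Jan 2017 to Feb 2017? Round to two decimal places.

-3.09%

Change = (103.5 − 106.8) / 106.8 × 100
       = -3.3 / 106.8 × 100 = -3.0899%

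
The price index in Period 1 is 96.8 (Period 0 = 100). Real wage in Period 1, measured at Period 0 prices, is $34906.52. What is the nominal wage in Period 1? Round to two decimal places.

Nominal = Real × (Index/100) = 34906.52 × (96.8/100)
        = 34906.52 × 0.968 = 33789.5114

33789.51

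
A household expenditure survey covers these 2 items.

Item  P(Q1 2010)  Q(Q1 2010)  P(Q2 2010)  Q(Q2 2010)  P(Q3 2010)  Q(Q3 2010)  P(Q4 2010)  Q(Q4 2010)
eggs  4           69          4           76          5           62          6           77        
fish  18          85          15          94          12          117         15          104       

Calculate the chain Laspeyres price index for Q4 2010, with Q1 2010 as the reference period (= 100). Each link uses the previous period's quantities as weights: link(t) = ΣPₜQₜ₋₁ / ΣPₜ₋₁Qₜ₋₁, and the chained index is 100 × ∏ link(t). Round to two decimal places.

Link Q1 2010→Q2 2010:
ΣP(Q2 2010)Q(Q1 2010) = 4×69 + 15×85 = 276 + 1275 = 1551
ΣP(Q1 2010)Q(Q1 2010) = 4×69 + 18×85 = 276 + 1530 = 1806
link = 1551/1806 = 0.858804
Link Q2 2010→Q3 2010:
ΣP(Q3 2010)Q(Q2 2010) = 5×76 + 12×94 = 380 + 1128 = 1508
ΣP(Q2 2010)Q(Q2 2010) = 4×76 + 15×94 = 304 + 1410 = 1714
link = 1508/1714 = 0.879813
Link Q3 2010→Q4 2010:
ΣP(Q4 2010)Q(Q3 2010) = 6×62 + 15×117 = 372 + 1755 = 2127
ΣP(Q3 2010)Q(Q3 2010) = 5×62 + 12×117 = 310 + 1404 = 1714
link = 2127/1714 = 1.240957
Chained index = 100 × 0.858804 × 0.879813 × 1.240957 = 93.7651

93.77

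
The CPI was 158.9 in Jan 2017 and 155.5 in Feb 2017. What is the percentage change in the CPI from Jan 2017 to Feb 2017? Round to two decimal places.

Change = (155.5 − 158.9) / 158.9 × 100
       = -3.4 / 158.9 × 100 = -2.1397%

-2.14%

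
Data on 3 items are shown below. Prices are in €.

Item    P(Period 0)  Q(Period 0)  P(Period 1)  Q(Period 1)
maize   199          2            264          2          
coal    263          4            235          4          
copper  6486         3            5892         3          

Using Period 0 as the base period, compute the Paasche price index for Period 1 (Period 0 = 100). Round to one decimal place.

91.6

Paasche price index uses current-period quantities as weights.
ΣP(Period 1)·Q(Period 1) = 264×2 + 235×4 + 5892×3 = 528 + 940 + 17676 = 19144
ΣP(Period 0)·Q(Period 1) = 199×2 + 263×4 + 6486×3 = 398 + 1052 + 19458 = 20908
Index = 19144 / 20908 × 100 = 91.5630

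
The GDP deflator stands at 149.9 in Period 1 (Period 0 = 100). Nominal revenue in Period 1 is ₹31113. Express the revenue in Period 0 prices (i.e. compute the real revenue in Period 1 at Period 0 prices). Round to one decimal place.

Real = Nominal ÷ (Index/100) = 31113 ÷ (149.9/100)
     = 31113 ÷ 1.499 = 20755.8372

20755.8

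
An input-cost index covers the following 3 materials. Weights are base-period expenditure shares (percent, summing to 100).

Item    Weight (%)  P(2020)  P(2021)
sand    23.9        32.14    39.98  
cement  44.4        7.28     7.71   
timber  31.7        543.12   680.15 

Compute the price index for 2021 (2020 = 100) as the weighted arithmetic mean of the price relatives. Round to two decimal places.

116.45

sand: 23.9 × (39.98/32.14) = 23.9 × 1.243933 = 29.7300
cement: 44.4 × (7.71/7.28) = 44.4 × 1.059066 = 47.0225
timber: 31.7 × (680.15/543.12) = 31.7 × 1.252302 = 39.6980
Index = Σ wᵢ·(p₁ᵢ/p₀ᵢ) = 29.7300 + 47.0225 + 39.6980 = 116.4505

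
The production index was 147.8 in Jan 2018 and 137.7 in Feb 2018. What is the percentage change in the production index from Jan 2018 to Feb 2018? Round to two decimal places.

Change = (137.7 − 147.8) / 147.8 × 100
       = -10.1 / 147.8 × 100 = -6.8336%

-6.83%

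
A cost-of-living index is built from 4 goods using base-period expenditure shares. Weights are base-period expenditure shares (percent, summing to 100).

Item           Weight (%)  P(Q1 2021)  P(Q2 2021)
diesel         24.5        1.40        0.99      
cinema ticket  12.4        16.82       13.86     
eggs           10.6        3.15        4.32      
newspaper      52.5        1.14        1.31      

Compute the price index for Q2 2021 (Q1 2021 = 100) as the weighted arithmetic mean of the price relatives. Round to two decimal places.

102.41

diesel: 24.5 × (0.99/1.40) = 24.5 × 0.707143 = 17.3250
cinema ticket: 12.4 × (13.86/16.82) = 12.4 × 0.824019 = 10.2178
eggs: 10.6 × (4.32/3.15) = 10.6 × 1.371429 = 14.5371
newspaper: 52.5 × (1.31/1.14) = 52.5 × 1.149123 = 60.3289
Index = Σ wᵢ·(p₁ᵢ/p₀ᵢ) = 17.3250 + 10.2178 + 14.5371 + 60.3289 = 102.4089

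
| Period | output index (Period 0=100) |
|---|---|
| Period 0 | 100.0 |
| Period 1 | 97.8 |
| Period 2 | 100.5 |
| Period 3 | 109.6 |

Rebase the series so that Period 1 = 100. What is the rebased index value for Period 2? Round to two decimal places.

Rebased(Period 2) = 100.5 / 97.8 × 100 = 102.7607

102.76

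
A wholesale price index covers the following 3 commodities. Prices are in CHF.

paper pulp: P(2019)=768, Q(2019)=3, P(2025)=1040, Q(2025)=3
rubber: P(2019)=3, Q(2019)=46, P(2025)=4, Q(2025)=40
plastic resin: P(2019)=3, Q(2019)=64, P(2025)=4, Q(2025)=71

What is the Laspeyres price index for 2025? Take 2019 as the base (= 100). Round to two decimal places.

135.16

Laspeyres price index uses base-period quantities as weights.
ΣP(2025)·Q(2019) = 1040×3 + 4×46 + 4×64 = 3120 + 184 + 256 = 3560
ΣP(2019)·Q(2019) = 768×3 + 3×46 + 3×64 = 2304 + 138 + 192 = 2634
Index = 3560 / 2634 × 100 = 135.1557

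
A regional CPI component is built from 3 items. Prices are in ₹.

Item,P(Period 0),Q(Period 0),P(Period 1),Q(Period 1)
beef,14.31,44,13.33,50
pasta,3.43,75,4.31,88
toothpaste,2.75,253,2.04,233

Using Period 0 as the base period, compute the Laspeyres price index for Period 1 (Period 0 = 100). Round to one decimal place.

Laspeyres price index uses base-period quantities as weights.
ΣP(Period 1)·Q(Period 0) = 13.33×44 + 4.31×75 + 2.04×253 = 586.52 + 323.25 + 516.12 = 1425.89
ΣP(Period 0)·Q(Period 0) = 14.31×44 + 3.43×75 + 2.75×253 = 629.64 + 257.25 + 695.75 = 1582.64
Index = 1425.89 / 1582.64 × 100 = 90.0957

90.1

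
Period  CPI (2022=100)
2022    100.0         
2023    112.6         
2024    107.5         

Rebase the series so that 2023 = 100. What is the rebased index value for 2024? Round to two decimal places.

Rebased(2024) = 107.5 / 112.6 × 100 = 95.4707

95.47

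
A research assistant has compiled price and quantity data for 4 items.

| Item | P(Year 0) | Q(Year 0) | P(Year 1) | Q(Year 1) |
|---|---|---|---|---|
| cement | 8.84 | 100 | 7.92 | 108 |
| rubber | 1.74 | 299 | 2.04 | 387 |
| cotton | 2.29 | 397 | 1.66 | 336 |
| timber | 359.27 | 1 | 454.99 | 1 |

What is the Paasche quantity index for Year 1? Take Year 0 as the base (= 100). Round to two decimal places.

Paasche quantity index uses current-period prices as weights.
ΣP(Year 1)·Q(Year 1) = 7.92×108 + 2.04×387 + 1.66×336 + 454.99×1 = 855.36 + 789.48 + 557.76 + 454.99 = 2657.59
ΣP(Year 1)·Q(Year 0) = 7.92×100 + 2.04×299 + 1.66×397 + 454.99×1 = 792 + 609.96 + 659.02 + 454.99 = 2515.97
Index = 2657.59 / 2515.97 × 100 = 105.6288

105.63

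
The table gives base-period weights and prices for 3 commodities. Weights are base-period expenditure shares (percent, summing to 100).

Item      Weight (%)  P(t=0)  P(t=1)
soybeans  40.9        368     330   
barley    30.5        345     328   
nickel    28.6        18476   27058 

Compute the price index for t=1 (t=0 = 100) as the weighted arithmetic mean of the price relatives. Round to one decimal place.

107.6

soybeans: 40.9 × (330/368) = 40.9 × 0.896739 = 36.6766
barley: 30.5 × (328/345) = 30.5 × 0.950725 = 28.9971
nickel: 28.6 × (27058/18476) = 28.6 × 1.464494 = 41.8845
Index = Σ wᵢ·(p₁ᵢ/p₀ᵢ) = 36.6766 + 28.9971 + 41.8845 = 107.5583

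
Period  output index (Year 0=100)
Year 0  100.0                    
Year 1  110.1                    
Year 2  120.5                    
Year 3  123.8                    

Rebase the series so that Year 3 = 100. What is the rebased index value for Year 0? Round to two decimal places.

80.78

Rebased(Year 0) = 100.0 / 123.8 × 100 = 80.7754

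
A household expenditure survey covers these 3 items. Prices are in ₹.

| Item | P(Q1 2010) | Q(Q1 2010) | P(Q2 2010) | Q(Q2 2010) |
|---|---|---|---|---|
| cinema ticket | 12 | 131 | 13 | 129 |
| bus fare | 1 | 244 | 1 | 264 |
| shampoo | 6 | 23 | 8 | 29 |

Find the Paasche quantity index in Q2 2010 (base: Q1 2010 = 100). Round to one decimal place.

Paasche quantity index uses current-period prices as weights.
ΣP(Q2 2010)·Q(Q2 2010) = 13×129 + 1×264 + 8×29 = 1677 + 264 + 232 = 2173
ΣP(Q2 2010)·Q(Q1 2010) = 13×131 + 1×244 + 8×23 = 1703 + 244 + 184 = 2131
Index = 2173 / 2131 × 100 = 101.9709

102.0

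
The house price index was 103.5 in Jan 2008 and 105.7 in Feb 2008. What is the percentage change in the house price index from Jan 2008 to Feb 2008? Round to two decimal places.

2.13%

Change = (105.7 − 103.5) / 103.5 × 100
       = 2.2 / 103.5 × 100 = 2.1256%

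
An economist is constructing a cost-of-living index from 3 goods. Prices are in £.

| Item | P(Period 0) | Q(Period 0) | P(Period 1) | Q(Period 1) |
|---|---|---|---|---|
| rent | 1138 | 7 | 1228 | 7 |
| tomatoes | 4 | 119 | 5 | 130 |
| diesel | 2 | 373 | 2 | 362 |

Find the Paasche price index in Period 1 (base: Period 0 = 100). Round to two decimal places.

108.25

Paasche price index uses current-period quantities as weights.
ΣP(Period 1)·Q(Period 1) = 1228×7 + 5×130 + 2×362 = 8596 + 650 + 724 = 9970
ΣP(Period 0)·Q(Period 1) = 1138×7 + 4×130 + 2×362 = 7966 + 520 + 724 = 9210
Index = 9970 / 9210 × 100 = 108.2519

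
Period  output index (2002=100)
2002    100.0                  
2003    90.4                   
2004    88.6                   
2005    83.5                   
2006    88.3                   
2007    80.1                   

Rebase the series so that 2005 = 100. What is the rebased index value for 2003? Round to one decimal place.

Rebased(2003) = 90.4 / 83.5 × 100 = 108.2635

108.3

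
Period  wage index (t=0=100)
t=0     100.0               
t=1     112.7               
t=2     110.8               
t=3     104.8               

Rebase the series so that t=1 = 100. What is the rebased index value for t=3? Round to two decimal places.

Rebased(t=3) = 104.8 / 112.7 × 100 = 92.9902

92.99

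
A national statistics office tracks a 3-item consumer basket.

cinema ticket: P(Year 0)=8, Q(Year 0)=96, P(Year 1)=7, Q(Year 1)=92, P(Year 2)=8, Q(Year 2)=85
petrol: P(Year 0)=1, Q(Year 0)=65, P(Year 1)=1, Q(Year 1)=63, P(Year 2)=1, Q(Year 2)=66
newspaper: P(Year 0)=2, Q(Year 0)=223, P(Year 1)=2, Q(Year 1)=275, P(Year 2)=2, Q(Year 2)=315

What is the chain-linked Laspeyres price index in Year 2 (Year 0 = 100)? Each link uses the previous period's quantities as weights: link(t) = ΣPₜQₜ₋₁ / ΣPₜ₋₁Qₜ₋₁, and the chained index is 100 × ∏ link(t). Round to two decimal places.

Link Year 0→Year 1:
ΣP(Year 1)Q(Year 0) = 7×96 + 1×65 + 2×223 = 672 + 65 + 446 = 1183
ΣP(Year 0)Q(Year 0) = 8×96 + 1×65 + 2×223 = 768 + 65 + 446 = 1279
link = 1183/1279 = 0.924941
Link Year 1→Year 2:
ΣP(Year 2)Q(Year 1) = 8×92 + 1×63 + 2×275 = 736 + 63 + 550 = 1349
ΣP(Year 1)Q(Year 1) = 7×92 + 1×63 + 2×275 = 644 + 63 + 550 = 1257
link = 1349/1257 = 1.073190
Chained index = 100 × 0.924941 × 1.073190 = 99.2638

99.26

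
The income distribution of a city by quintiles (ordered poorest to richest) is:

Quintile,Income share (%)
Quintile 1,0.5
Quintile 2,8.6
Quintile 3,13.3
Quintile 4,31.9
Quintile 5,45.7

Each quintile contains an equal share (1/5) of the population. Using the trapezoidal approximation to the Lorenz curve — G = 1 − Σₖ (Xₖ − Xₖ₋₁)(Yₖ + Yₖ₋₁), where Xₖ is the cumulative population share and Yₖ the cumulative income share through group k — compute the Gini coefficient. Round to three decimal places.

0.455

Cumulative income shares Yₖ: 0.0050, 0.0910, 0.2240, 0.5430, 1.0000
Σ (Xₖ−Xₖ₋₁)(Yₖ+Yₖ₋₁) = (1/5)(0.0050+0.0000) + (1/5)(0.0910+0.0050) + (1/5)(0.2240+0.0910) + (1/5)(0.5430+0.2240) + (1/5)(1.0000+0.5430)
  = 0.0010 + 0.0192 + 0.0630 + 0.1534 + 0.3086 = 0.5452
G = 1 − 0.5452 = 0.4548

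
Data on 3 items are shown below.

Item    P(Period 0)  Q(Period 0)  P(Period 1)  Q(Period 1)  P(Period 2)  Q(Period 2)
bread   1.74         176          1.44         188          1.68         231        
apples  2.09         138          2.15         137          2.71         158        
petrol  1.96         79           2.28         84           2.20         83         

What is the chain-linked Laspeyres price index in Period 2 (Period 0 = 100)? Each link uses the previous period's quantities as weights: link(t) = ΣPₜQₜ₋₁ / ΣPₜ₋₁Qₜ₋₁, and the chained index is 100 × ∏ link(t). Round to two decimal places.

112.25

Link Period 0→Period 1:
ΣP(Period 1)Q(Period 0) = 1.44×176 + 2.15×138 + 2.28×79 = 253.44 + 296.7 + 180.12 = 730.26
ΣP(Period 0)Q(Period 0) = 1.74×176 + 2.09×138 + 1.96×79 = 306.24 + 288.42 + 154.84 = 749.5
link = 730.26/749.5 = 0.974330
Link Period 1→Period 2:
ΣP(Period 2)Q(Period 1) = 1.68×188 + 2.71×137 + 2.20×84 = 315.84 + 371.27 + 184.8 = 871.91
ΣP(Period 1)Q(Period 1) = 1.44×188 + 2.15×137 + 2.28×84 = 270.72 + 294.55 + 191.52 = 756.79
link = 871.91/756.79 = 1.152116
Chained index = 100 × 0.974330 × 1.152116 = 112.2541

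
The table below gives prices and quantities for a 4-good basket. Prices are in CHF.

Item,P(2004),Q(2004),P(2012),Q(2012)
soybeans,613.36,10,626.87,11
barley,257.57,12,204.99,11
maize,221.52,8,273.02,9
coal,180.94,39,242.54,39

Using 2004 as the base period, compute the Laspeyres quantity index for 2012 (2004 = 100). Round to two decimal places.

103.20

Laspeyres quantity index uses base-period prices as weights.
ΣP(2004)·Q(2012) = 613.36×11 + 257.57×11 + 221.52×9 + 180.94×39 = 6746.96 + 2833.27 + 1993.68 + 7056.66 = 18630.57
ΣP(2004)·Q(2004) = 613.36×10 + 257.57×12 + 221.52×8 + 180.94×39 = 6133.6 + 3090.84 + 1772.16 + 7056.66 = 18053.26
Index = 18630.57 / 18053.26 × 100 = 103.1978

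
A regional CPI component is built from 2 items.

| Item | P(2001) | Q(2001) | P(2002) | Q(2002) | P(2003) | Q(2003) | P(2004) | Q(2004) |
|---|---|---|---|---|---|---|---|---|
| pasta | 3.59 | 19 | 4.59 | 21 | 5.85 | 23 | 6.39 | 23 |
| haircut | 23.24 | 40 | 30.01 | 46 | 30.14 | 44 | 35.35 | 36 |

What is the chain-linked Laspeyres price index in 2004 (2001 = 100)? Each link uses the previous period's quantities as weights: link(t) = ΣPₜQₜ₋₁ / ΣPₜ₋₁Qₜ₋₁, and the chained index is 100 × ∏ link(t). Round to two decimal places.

153.70

Link 2001→2002:
ΣP(2002)Q(2001) = 4.59×19 + 30.01×40 = 87.21 + 1200.4 = 1287.61
ΣP(2001)Q(2001) = 3.59×19 + 23.24×40 = 68.21 + 929.6 = 997.81
link = 1287.61/997.81 = 1.290436
Link 2002→2003:
ΣP(2003)Q(2002) = 5.85×21 + 30.14×46 = 122.85 + 1386.44 = 1509.29
ΣP(2002)Q(2002) = 4.59×21 + 30.01×46 = 96.39 + 1380.46 = 1476.85
link = 1509.29/1476.85 = 1.021966
Link 2003→2004:
ΣP(2004)Q(2003) = 6.39×23 + 35.35×44 = 146.97 + 1555.4 = 1702.37
ΣP(2003)Q(2003) = 5.85×23 + 30.14×44 = 134.55 + 1326.16 = 1460.71
link = 1702.37/1460.71 = 1.165440
Chained index = 100 × 1.290436 × 1.021966 × 1.165440 = 153.6961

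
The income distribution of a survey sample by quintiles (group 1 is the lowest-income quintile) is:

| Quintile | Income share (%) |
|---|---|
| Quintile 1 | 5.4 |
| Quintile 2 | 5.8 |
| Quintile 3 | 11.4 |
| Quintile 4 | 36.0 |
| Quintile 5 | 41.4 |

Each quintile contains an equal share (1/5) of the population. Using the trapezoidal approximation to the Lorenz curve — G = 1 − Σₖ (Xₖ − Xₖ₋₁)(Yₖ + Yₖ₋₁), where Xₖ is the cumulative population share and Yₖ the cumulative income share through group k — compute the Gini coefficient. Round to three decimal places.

0.409

Cumulative income shares Yₖ: 0.0540, 0.1120, 0.2260, 0.5860, 1.0000
Σ (Xₖ−Xₖ₋₁)(Yₖ+Yₖ₋₁) = (1/5)(0.0540+0.0000) + (1/5)(0.1120+0.0540) + (1/5)(0.2260+0.1120) + (1/5)(0.5860+0.2260) + (1/5)(1.0000+0.5860)
  = 0.0108 + 0.0332 + 0.0676 + 0.1624 + 0.3172 = 0.5912
G = 1 − 0.5912 = 0.4088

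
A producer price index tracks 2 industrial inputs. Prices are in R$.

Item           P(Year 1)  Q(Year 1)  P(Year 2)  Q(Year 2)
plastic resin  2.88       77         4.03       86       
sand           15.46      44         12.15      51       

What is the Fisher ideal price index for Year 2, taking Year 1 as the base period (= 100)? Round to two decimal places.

Laspeyres component (base-period weights):
ΣP(Year 2)Q(Year 1) = 4.03×77 + 12.15×44 = 310.31 + 534.6 = 844.91
ΣP(Year 1)Q(Year 1) = 2.88×77 + 15.46×44 = 221.76 + 680.24 = 902
L = 844.91 / 902 × 100 = 93.6707
Paasche component (current-period weights):
ΣP(Year 2)Q(Year 2) = 4.03×86 + 12.15×51 = 346.58 + 619.65 = 966.23
ΣP(Year 1)Q(Year 2) = 2.88×86 + 15.46×51 = 247.68 + 788.46 = 1036.14
P = 966.23 / 1036.14 × 100 = 93.2528
Fisher = √(L × P) = √(93.6707 × 93.2528) = 93.4616

93.46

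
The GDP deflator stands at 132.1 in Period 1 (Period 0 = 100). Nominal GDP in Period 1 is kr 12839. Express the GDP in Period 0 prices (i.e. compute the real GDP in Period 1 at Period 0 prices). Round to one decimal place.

Real = Nominal ÷ (Index/100) = 12839 ÷ (132.1/100)
     = 12839 ÷ 1.321 = 9719.1522

9719.2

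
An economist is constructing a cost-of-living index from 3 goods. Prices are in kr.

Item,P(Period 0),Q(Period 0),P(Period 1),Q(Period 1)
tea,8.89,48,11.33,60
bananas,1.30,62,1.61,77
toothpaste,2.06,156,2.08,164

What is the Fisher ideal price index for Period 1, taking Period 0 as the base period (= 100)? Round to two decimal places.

Laspeyres component (base-period weights):
ΣP(Period 1)Q(Period 0) = 11.33×48 + 1.61×62 + 2.08×156 = 543.84 + 99.82 + 324.48 = 968.14
ΣP(Period 0)Q(Period 0) = 8.89×48 + 1.30×62 + 2.06×156 = 426.72 + 80.6 + 321.36 = 828.68
L = 968.14 / 828.68 × 100 = 116.8292
Paasche component (current-period weights):
ΣP(Period 1)Q(Period 1) = 11.33×60 + 1.61×77 + 2.08×164 = 679.8 + 123.97 + 341.12 = 1144.89
ΣP(Period 0)Q(Period 1) = 8.89×60 + 1.30×77 + 2.06×164 = 533.4 + 100.1 + 337.84 = 971.34
P = 1144.89 / 971.34 × 100 = 117.8671
Fisher = √(L × P) = √(116.8292 × 117.8671) = 117.3470

117.35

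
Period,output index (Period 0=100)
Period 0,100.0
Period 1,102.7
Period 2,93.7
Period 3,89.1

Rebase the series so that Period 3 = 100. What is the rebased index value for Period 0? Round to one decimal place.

Rebased(Period 0) = 100.0 / 89.1 × 100 = 112.2334

112.2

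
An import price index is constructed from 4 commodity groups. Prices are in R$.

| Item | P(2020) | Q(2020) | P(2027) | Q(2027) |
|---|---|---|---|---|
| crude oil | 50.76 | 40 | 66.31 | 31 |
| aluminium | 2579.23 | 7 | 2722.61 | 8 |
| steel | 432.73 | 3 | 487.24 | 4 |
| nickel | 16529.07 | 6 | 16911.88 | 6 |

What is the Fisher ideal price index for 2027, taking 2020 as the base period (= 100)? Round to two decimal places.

103.38

Laspeyres component (base-period weights):
ΣP(2027)Q(2020) = 66.31×40 + 2722.61×7 + 487.24×3 + 16911.88×6 = 2652.4 + 19058.27 + 1461.72 + 101471.28 = 124643.67
ΣP(2020)Q(2020) = 50.76×40 + 2579.23×7 + 432.73×3 + 16529.07×6 = 2030.4 + 18054.61 + 1298.19 + 99174.42 = 120557.62
L = 124643.67 / 120557.62 × 100 = 103.3893
Paasche component (current-period weights):
ΣP(2027)Q(2027) = 66.31×31 + 2722.61×8 + 487.24×4 + 16911.88×6 = 2055.61 + 21780.88 + 1948.96 + 101471.28 = 127256.73
ΣP(2020)Q(2027) = 50.76×31 + 2579.23×8 + 432.73×4 + 16529.07×6 = 1573.56 + 20633.84 + 1730.92 + 99174.42 = 123112.74
P = 127256.73 / 123112.74 × 100 = 103.3660
Fisher = √(L × P) = √(103.3893 × 103.3660) = 103.3777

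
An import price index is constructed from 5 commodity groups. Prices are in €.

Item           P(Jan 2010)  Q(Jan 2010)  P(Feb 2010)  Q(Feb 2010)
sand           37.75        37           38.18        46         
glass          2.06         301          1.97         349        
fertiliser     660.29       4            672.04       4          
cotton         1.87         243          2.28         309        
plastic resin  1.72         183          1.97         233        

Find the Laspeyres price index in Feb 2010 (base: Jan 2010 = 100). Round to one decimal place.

103.3

Laspeyres price index uses base-period quantities as weights.
ΣP(Feb 2010)·Q(Jan 2010) = 38.18×37 + 1.97×301 + 672.04×4 + 2.28×243 + 1.97×183 = 1412.66 + 592.97 + 2688.16 + 554.04 + 360.51 = 5608.34
ΣP(Jan 2010)·Q(Jan 2010) = 37.75×37 + 2.06×301 + 660.29×4 + 1.87×243 + 1.72×183 = 1396.75 + 620.06 + 2641.16 + 454.41 + 314.76 = 5427.14
Index = 5608.34 / 5427.14 × 100 = 103.3388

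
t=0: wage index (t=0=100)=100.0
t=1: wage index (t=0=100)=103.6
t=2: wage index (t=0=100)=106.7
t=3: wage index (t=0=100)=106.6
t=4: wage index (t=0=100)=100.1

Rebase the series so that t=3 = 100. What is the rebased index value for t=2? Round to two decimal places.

100.09

Rebased(t=2) = 106.7 / 106.6 × 100 = 100.0938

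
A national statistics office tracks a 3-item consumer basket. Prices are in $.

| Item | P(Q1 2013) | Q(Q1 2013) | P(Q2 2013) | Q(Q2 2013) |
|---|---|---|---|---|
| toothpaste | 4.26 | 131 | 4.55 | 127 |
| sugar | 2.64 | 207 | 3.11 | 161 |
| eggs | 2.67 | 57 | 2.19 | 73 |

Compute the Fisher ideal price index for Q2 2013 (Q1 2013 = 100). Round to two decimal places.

Laspeyres component (base-period weights):
ΣP(Q2 2013)Q(Q1 2013) = 4.55×131 + 3.11×207 + 2.19×57 = 596.05 + 643.77 + 124.83 = 1364.65
ΣP(Q1 2013)Q(Q1 2013) = 4.26×131 + 2.64×207 + 2.67×57 = 558.06 + 546.48 + 152.19 = 1256.73
L = 1364.65 / 1256.73 × 100 = 108.5874
Paasche component (current-period weights):
ΣP(Q2 2013)Q(Q2 2013) = 4.55×127 + 3.11×161 + 2.19×73 = 577.85 + 500.71 + 159.87 = 1238.43
ΣP(Q1 2013)Q(Q2 2013) = 4.26×127 + 2.64×161 + 2.67×73 = 541.02 + 425.04 + 194.91 = 1160.97
P = 1238.43 / 1160.97 × 100 = 106.6720
Fisher = √(L × P) = √(108.5874 × 106.6720) = 107.6254

107.63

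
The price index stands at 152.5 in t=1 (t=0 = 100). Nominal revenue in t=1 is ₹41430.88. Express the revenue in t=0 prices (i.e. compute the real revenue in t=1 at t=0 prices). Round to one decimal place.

27167.8

Real = Nominal ÷ (Index/100) = 41430.88 ÷ (152.5/100)
     = 41430.88 ÷ 1.525 = 27167.7902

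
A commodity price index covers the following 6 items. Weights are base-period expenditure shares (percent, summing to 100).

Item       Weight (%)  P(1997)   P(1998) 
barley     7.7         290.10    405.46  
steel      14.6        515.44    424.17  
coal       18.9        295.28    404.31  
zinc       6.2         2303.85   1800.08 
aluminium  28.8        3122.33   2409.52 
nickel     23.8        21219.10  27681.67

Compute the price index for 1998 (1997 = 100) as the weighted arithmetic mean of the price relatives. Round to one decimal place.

106.8

barley: 7.7 × (405.46/290.10) = 7.7 × 1.397656 = 10.7620
steel: 14.6 × (424.17/515.44) = 14.6 × 0.822928 = 12.0147
coal: 18.9 × (404.31/295.28) = 18.9 × 1.369243 = 25.8787
zinc: 6.2 × (1800.08/2303.85) = 6.2 × 0.781336 = 4.8443
aluminium: 28.8 × (2409.52/3122.33) = 28.8 × 0.771706 = 22.2251
nickel: 23.8 × (27681.67/21219.10) = 23.8 × 1.304564 = 31.0486
Index = Σ wᵢ·(p₁ᵢ/p₀ᵢ) = 10.7620 + 12.0147 + 25.8787 + 4.8443 + 22.2251 + 31.0486 = 106.7734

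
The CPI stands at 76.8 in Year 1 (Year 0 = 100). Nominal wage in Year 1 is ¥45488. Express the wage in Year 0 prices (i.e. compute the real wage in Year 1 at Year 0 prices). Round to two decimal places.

59229.17

Real = Nominal ÷ (Index/100) = 45488 ÷ (76.8/100)
     = 45488 ÷ 0.768 = 59229.1667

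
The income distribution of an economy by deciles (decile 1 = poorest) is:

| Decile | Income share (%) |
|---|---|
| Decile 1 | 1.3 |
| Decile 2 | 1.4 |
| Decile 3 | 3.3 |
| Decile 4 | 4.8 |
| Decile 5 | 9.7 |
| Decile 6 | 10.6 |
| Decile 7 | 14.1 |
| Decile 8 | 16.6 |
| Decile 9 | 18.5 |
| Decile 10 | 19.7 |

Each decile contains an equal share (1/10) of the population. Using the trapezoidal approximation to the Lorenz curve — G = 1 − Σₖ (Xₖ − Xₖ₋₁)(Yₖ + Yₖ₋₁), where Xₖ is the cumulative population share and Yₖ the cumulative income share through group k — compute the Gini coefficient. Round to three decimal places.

0.381

Cumulative income shares Yₖ: 0.0130, 0.0270, 0.0600, 0.1080, 0.2050, 0.3110, 0.4520, 0.6180, 0.8030, 1.0000
Σ (Xₖ−Xₖ₋₁)(Yₖ+Yₖ₋₁) = (1/10)(0.0130+0.0000) + (1/10)(0.0270+0.0130) + (1/10)(0.0600+0.0270) + (1/10)(0.1080+0.0600) + (1/10)(0.2050+0.1080) + (1/10)(0.3110+0.2050) + (1/10)(0.4520+0.3110) + (1/10)(0.6180+0.4520) + (1/10)(0.8030+0.6180) + (1/10)(1.0000+0.8030)
  = 0.0013 + 0.0040 + 0.0087 + 0.0168 + 0.0313 + 0.0516 + 0.0763 + 0.1070 + 0.1421 + 0.1803 = 0.6194
G = 1 − 0.6194 = 0.3806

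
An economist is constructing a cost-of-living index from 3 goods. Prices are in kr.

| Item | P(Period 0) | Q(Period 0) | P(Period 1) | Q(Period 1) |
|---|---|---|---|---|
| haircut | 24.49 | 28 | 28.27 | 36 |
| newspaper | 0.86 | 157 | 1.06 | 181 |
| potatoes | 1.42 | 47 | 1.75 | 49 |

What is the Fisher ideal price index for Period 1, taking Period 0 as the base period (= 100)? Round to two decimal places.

117.12

Laspeyres component (base-period weights):
ΣP(Period 1)Q(Period 0) = 28.27×28 + 1.06×157 + 1.75×47 = 791.56 + 166.42 + 82.25 = 1040.23
ΣP(Period 0)Q(Period 0) = 24.49×28 + 0.86×157 + 1.42×47 = 685.72 + 135.02 + 66.74 = 887.48
L = 1040.23 / 887.48 × 100 = 117.2117
Paasche component (current-period weights):
ΣP(Period 1)Q(Period 1) = 28.27×36 + 1.06×181 + 1.75×49 = 1017.72 + 191.86 + 85.75 = 1295.33
ΣP(Period 0)Q(Period 1) = 24.49×36 + 0.86×181 + 1.42×49 = 881.64 + 155.66 + 69.58 = 1106.88
P = 1295.33 / 1106.88 × 100 = 117.0253
Fisher = √(L × P) = √(117.2117 × 117.0253) = 117.1185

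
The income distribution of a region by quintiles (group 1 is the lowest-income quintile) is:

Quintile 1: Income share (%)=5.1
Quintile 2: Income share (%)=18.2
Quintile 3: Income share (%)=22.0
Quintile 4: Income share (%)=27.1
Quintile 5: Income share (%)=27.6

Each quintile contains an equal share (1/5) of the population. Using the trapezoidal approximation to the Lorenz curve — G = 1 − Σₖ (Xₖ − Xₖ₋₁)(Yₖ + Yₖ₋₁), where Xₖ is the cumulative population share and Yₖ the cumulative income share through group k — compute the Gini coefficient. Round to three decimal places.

Cumulative income shares Yₖ: 0.0510, 0.2330, 0.4530, 0.7240, 1.0000
Σ (Xₖ−Xₖ₋₁)(Yₖ+Yₖ₋₁) = (1/5)(0.0510+0.0000) + (1/5)(0.2330+0.0510) + (1/5)(0.4530+0.2330) + (1/5)(0.7240+0.4530) + (1/5)(1.0000+0.7240)
  = 0.0102 + 0.0568 + 0.1372 + 0.2354 + 0.3448 = 0.7844
G = 1 − 0.7844 = 0.2156

0.216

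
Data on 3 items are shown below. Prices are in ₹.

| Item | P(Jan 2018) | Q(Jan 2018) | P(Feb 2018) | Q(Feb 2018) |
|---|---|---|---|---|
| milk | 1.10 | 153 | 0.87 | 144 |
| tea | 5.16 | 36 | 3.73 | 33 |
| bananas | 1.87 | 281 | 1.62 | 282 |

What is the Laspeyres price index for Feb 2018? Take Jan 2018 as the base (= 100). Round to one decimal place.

Laspeyres price index uses base-period quantities as weights.
ΣP(Feb 2018)·Q(Jan 2018) = 0.87×153 + 3.73×36 + 1.62×281 = 133.11 + 134.28 + 455.22 = 722.61
ΣP(Jan 2018)·Q(Jan 2018) = 1.10×153 + 5.16×36 + 1.87×281 = 168.3 + 185.76 + 525.47 = 879.53
Index = 722.61 / 879.53 × 100 = 82.1587

82.2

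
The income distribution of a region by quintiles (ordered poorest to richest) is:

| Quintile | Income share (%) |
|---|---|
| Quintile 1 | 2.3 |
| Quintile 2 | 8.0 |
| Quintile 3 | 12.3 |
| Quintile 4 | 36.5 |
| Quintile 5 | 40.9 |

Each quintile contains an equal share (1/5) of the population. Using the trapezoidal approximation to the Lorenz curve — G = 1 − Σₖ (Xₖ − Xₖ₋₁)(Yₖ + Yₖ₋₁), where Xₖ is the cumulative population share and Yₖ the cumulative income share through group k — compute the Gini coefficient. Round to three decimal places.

Cumulative income shares Yₖ: 0.0230, 0.1030, 0.2260, 0.5910, 1.0000
Σ (Xₖ−Xₖ₋₁)(Yₖ+Yₖ₋₁) = (1/5)(0.0230+0.0000) + (1/5)(0.1030+0.0230) + (1/5)(0.2260+0.1030) + (1/5)(0.5910+0.2260) + (1/5)(1.0000+0.5910)
  = 0.0046 + 0.0252 + 0.0658 + 0.1634 + 0.3182 = 0.5772
G = 1 − 0.5772 = 0.4228

0.423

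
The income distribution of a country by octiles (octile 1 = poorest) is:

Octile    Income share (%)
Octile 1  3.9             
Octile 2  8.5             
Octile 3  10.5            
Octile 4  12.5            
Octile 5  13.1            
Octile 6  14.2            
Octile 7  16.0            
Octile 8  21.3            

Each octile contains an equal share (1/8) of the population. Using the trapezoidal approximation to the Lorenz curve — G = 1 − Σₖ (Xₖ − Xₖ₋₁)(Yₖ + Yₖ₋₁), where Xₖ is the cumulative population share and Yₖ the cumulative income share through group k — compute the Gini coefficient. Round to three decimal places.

0.214

Cumulative income shares Yₖ: 0.0390, 0.1240, 0.2290, 0.3540, 0.4850, 0.6270, 0.7870, 1.0000
Σ (Xₖ−Xₖ₋₁)(Yₖ+Yₖ₋₁) = (1/8)(0.0390+0.0000) + (1/8)(0.1240+0.0390) + (1/8)(0.2290+0.1240) + (1/8)(0.3540+0.2290) + (1/8)(0.4850+0.3540) + (1/8)(0.6270+0.4850) + (1/8)(0.7870+0.6270) + (1/8)(1.0000+0.7870)
  = 0.0049 + 0.0204 + 0.0441 + 0.0729 + 0.1049 + 0.1390 + 0.1768 + 0.2234 = 0.7863
G = 1 − 0.7863 = 0.2137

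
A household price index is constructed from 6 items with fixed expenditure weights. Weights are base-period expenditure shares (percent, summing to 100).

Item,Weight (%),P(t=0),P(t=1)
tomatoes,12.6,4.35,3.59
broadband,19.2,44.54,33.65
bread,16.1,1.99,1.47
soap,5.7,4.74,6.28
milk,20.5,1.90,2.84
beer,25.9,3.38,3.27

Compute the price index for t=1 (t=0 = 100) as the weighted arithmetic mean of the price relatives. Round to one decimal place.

100.0

tomatoes: 12.6 × (3.59/4.35) = 12.6 × 0.825287 = 10.3986
broadband: 19.2 × (33.65/44.54) = 19.2 × 0.755501 = 14.5056
bread: 16.1 × (1.47/1.99) = 16.1 × 0.738693 = 11.8930
soap: 5.7 × (6.28/4.74) = 5.7 × 1.324895 = 7.5519
milk: 20.5 × (2.84/1.90) = 20.5 × 1.494737 = 30.6421
beer: 25.9 × (3.27/3.38) = 25.9 × 0.967456 = 25.0571
Index = Σ wᵢ·(p₁ᵢ/p₀ᵢ) = 10.3986 + 14.5056 + 11.8930 + 7.5519 + 30.6421 + 25.0571 = 100.0483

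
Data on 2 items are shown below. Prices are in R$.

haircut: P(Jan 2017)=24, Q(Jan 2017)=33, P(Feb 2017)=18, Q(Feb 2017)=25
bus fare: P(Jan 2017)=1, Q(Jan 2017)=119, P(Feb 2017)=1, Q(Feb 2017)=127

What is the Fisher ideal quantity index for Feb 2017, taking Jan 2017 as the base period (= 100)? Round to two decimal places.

80.36

Laspeyres component (base-period weights):
ΣP(Jan 2017)Q(Feb 2017) = 24×25 + 1×127 = 600 + 127 = 727
ΣP(Jan 2017)Q(Jan 2017) = 24×33 + 1×119 = 792 + 119 = 911
L = 727 / 911 × 100 = 79.8024
Paasche component (current-period weights):
ΣP(Feb 2017)Q(Feb 2017) = 18×25 + 1×127 = 450 + 127 = 577
ΣP(Feb 2017)Q(Jan 2017) = 18×33 + 1×119 = 594 + 119 = 713
P = 577 / 713 × 100 = 80.9257
Fisher = √(L × P) = √(79.8024 × 80.9257) = 80.3621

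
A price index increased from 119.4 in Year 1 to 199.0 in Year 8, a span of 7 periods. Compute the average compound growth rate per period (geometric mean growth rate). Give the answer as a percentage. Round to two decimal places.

7.57%

Growth factor = (199.0/119.4)^(1/7) = (1.666667)^(1/7) = 1.075704
Growth rate = 1.075704 − 1 = 0.075704 = 7.5704%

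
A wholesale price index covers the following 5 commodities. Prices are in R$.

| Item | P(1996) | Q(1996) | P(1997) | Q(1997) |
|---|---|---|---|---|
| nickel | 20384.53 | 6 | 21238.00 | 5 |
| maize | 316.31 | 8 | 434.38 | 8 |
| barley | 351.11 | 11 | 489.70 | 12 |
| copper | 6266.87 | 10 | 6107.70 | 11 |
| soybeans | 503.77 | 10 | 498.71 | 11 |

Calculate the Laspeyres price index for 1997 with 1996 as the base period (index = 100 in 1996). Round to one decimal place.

Laspeyres price index uses base-period quantities as weights.
ΣP(1997)·Q(1996) = 21238.00×6 + 434.38×8 + 489.70×11 + 6107.70×10 + 498.71×10 = 127428 + 3475.04 + 5386.7 + 61077 + 4987.1 = 202353.84
ΣP(1996)·Q(1996) = 20384.53×6 + 316.31×8 + 351.11×11 + 6266.87×10 + 503.77×10 = 122307.18 + 2530.48 + 3862.21 + 62668.7 + 5037.7 = 196406.27
Index = 202353.84 / 196406.27 × 100 = 103.0282

103.0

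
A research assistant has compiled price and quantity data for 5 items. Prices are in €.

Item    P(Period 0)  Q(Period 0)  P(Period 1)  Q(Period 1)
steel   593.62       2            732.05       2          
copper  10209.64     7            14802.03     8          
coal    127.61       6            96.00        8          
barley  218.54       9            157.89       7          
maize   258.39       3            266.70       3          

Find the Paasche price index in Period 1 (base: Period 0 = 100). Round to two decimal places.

142.19

Paasche price index uses current-period quantities as weights.
ΣP(Period 1)·Q(Period 1) = 732.05×2 + 14802.03×8 + 96.00×8 + 157.89×7 + 266.70×3 = 1464.1 + 118416.24 + 768 + 1105.23 + 800.1 = 122553.67
ΣP(Period 0)·Q(Period 1) = 593.62×2 + 10209.64×8 + 127.61×8 + 218.54×7 + 258.39×3 = 1187.24 + 81677.12 + 1020.88 + 1529.78 + 775.17 = 86190.19
Index = 122553.67 / 86190.19 × 100 = 142.1898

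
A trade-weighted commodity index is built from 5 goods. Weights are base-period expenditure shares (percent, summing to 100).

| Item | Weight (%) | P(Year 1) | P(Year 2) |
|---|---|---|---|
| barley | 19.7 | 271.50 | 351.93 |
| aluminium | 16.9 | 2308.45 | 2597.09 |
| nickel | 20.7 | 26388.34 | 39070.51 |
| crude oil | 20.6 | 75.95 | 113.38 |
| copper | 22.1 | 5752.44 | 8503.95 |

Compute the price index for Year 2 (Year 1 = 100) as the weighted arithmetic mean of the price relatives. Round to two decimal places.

barley: 19.7 × (351.93/271.50) = 19.7 × 1.296243 = 25.5360
aluminium: 16.9 × (2597.09/2308.45) = 16.9 × 1.125036 = 19.0131
nickel: 20.7 × (39070.51/26388.34) = 20.7 × 1.480597 = 30.6484
crude oil: 20.6 × (113.38/75.95) = 20.6 × 1.492824 = 30.7522
copper: 22.1 × (8503.95/5752.44) = 22.1 × 1.478321 = 32.6709
Index = Σ wᵢ·(p₁ᵢ/p₀ᵢ) = 25.5360 + 19.0131 + 30.6484 + 30.7522 + 32.6709 = 138.6205

138.62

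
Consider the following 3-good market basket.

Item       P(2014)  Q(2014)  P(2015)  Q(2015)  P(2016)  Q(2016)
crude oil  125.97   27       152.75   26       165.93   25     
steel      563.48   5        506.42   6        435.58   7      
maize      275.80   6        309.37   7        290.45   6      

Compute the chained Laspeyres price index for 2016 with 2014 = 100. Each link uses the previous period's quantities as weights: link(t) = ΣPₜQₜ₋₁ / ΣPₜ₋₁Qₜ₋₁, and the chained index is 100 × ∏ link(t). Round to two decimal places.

105.59

Link 2014→2015:
ΣP(2015)Q(2014) = 152.75×27 + 506.42×5 + 309.37×6 = 4124.25 + 2532.1 + 1856.22 = 8512.57
ΣP(2014)Q(2014) = 125.97×27 + 563.48×5 + 275.80×6 = 3401.19 + 2817.4 + 1654.8 = 7873.39
link = 8512.57/7873.39 = 1.081182
Link 2015→2016:
ΣP(2016)Q(2015) = 165.93×26 + 435.58×6 + 290.45×7 = 4314.18 + 2613.48 + 2033.15 = 8960.81
ΣP(2015)Q(2015) = 152.75×26 + 506.42×6 + 309.37×7 = 3971.5 + 3038.52 + 2165.59 = 9175.61
link = 8960.81/9175.61 = 0.976590
Chained index = 100 × 1.081182 × 0.976590 = 105.5872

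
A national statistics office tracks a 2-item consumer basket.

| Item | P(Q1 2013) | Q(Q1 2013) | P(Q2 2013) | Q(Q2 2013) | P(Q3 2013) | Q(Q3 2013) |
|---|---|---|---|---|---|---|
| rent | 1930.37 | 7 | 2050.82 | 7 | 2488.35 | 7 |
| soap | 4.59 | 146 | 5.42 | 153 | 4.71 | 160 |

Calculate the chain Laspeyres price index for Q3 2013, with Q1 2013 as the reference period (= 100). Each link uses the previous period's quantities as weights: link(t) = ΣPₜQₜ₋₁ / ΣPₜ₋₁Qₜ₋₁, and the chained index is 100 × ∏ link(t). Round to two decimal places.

Link Q1 2013→Q2 2013:
ΣP(Q2 2013)Q(Q1 2013) = 2050.82×7 + 5.42×146 = 14355.74 + 791.32 = 15147.06
ΣP(Q1 2013)Q(Q1 2013) = 1930.37×7 + 4.59×146 = 13512.59 + 670.14 = 14182.73
link = 15147.06/14182.73 = 1.067993
Link Q2 2013→Q3 2013:
ΣP(Q3 2013)Q(Q2 2013) = 2488.35×7 + 4.71×153 = 17418.45 + 720.63 = 18139.08
ΣP(Q2 2013)Q(Q2 2013) = 2050.82×7 + 5.42×153 = 14355.74 + 829.26 = 15185
link = 18139.08/15185 = 1.194539
Chained index = 100 × 1.067993 × 1.194539 = 127.5760

127.58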